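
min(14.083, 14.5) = 14.083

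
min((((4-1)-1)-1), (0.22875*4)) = 0.915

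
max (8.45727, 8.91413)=8.91413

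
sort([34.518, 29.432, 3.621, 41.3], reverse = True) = [41.3, 34.518, 29.432, 3.621]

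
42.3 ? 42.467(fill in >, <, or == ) <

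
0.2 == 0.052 False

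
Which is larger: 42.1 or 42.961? 42.961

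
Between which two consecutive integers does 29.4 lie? 29 and 30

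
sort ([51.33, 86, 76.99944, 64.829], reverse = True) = [86, 76.99944, 64.829, 51.33]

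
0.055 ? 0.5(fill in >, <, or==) <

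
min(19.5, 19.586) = 19.5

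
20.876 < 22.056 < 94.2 True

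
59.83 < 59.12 False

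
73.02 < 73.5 True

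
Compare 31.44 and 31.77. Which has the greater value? 31.77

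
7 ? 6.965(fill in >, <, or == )>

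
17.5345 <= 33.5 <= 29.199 False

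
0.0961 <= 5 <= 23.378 True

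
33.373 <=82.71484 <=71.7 False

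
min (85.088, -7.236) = -7.236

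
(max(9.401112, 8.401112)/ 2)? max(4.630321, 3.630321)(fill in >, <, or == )>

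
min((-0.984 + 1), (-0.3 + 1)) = 0.016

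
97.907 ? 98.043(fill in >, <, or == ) <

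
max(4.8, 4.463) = 4.8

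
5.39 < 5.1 False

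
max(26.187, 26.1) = 26.187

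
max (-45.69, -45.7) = -45.69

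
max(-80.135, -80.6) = -80.135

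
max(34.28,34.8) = 34.8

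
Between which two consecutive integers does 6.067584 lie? 6 and 7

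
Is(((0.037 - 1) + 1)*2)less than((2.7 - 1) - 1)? Yes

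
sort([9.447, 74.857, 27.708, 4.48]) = [4.48, 9.447, 27.708, 74.857]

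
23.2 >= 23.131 True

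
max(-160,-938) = -160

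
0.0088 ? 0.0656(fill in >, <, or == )<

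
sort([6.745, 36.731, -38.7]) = [-38.7, 6.745, 36.731]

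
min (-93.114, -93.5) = -93.5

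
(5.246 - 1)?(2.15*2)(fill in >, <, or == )<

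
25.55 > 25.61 False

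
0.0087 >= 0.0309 False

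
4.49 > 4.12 True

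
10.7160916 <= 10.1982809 False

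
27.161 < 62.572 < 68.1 True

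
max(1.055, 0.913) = 1.055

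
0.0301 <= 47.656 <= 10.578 False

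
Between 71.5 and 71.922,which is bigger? 71.922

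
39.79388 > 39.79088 True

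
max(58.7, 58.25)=58.7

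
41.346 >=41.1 True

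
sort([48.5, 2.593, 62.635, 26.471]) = [2.593, 26.471, 48.5, 62.635]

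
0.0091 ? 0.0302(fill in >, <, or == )<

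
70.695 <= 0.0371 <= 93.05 False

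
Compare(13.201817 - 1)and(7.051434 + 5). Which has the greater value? (13.201817 - 1)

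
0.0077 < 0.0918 True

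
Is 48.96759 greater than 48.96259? Yes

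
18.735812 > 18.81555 False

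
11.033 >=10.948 True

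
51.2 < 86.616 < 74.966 False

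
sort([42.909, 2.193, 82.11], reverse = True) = [82.11, 42.909, 2.193]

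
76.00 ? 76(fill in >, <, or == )==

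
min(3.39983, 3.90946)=3.39983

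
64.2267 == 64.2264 False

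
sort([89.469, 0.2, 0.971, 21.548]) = [0.2, 0.971, 21.548, 89.469]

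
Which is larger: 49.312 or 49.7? 49.7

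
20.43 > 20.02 True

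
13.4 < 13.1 False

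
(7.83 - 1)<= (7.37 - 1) False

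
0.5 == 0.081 False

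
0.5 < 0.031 False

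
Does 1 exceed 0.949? Yes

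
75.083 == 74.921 False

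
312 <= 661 True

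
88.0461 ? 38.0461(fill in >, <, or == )>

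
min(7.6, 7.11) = 7.11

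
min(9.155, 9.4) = 9.155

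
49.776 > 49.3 True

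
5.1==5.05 False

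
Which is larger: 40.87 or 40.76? 40.87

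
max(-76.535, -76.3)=-76.3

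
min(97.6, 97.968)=97.6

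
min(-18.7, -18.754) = -18.754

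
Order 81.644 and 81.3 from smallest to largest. 81.3,81.644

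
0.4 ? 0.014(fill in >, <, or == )>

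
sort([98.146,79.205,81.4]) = [79.205,81.4,98.146]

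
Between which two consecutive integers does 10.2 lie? 10 and 11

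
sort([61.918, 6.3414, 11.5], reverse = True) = [61.918, 11.5, 6.3414]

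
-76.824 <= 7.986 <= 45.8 True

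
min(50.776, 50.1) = 50.1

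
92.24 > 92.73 False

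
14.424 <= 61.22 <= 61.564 True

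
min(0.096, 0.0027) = 0.0027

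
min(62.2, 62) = 62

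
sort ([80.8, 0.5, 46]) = [0.5, 46, 80.8]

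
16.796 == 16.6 False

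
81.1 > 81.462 False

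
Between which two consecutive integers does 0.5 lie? 0 and 1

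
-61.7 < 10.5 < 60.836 True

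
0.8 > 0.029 True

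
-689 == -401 False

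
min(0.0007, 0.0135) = 0.0007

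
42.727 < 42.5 False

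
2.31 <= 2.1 False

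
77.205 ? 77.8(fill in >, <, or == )<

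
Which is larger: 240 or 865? 865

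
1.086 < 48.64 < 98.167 True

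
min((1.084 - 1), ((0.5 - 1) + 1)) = 0.084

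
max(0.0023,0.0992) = 0.0992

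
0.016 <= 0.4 True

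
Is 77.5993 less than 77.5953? No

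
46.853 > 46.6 True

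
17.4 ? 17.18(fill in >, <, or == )>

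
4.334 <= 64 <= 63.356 False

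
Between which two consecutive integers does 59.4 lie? 59 and 60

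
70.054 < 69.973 False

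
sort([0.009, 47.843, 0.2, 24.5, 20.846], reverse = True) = [47.843, 24.5, 20.846, 0.2, 0.009]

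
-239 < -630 False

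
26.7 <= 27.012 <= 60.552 True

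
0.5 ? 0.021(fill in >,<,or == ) >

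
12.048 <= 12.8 True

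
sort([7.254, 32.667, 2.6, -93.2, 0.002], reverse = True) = [32.667, 7.254, 2.6, 0.002, -93.2]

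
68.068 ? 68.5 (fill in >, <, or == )<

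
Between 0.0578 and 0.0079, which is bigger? 0.0578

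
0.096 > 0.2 False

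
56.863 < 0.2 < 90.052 False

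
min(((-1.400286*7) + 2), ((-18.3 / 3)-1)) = -7.802002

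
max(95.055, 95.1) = 95.1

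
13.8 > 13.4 True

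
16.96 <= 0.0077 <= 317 False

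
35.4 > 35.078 True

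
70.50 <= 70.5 True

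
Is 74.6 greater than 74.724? No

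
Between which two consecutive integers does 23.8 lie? 23 and 24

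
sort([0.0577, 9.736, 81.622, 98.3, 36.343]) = [0.0577, 9.736, 36.343, 81.622, 98.3]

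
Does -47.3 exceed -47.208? No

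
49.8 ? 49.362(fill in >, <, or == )>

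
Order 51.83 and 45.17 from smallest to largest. 45.17, 51.83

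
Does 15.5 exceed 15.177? Yes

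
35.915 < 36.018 True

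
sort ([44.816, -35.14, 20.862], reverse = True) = [44.816, 20.862, -35.14]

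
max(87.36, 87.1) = 87.36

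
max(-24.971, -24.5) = -24.5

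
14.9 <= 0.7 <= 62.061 False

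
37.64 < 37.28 False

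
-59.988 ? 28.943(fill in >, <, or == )<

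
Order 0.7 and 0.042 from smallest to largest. 0.042, 0.7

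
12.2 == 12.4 False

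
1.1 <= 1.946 True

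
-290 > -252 False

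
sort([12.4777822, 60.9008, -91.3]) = [-91.3, 12.4777822, 60.9008]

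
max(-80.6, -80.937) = -80.6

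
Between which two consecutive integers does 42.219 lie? 42 and 43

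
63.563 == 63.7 False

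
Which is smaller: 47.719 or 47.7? 47.7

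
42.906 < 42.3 False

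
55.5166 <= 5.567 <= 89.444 False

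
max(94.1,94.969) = 94.969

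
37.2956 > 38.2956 False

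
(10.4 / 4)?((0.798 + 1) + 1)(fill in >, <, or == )<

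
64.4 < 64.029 False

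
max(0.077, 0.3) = 0.3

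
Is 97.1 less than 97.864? Yes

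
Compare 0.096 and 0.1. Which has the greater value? 0.1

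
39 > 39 False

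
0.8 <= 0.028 False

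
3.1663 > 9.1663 False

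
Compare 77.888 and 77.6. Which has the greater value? 77.888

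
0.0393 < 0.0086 False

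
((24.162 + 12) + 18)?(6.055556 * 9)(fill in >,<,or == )<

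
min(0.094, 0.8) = 0.094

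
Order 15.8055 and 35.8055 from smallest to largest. 15.8055, 35.8055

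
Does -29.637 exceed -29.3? No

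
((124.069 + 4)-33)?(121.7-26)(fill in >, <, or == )<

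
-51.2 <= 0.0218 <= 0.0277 True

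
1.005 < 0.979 False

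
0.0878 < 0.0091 False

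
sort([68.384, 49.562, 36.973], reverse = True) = [68.384, 49.562, 36.973]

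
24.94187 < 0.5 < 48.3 False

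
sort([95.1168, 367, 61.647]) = [61.647, 95.1168, 367]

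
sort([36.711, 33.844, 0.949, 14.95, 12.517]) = [0.949, 12.517, 14.95, 33.844, 36.711]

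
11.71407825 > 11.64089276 True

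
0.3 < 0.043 False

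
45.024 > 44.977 True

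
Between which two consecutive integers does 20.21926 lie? 20 and 21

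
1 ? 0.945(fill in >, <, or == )>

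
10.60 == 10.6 True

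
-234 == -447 False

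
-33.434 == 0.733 False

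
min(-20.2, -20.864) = -20.864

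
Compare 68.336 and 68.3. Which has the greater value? 68.336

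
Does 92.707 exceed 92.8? No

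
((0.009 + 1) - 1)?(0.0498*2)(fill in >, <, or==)<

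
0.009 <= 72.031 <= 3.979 False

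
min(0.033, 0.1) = 0.033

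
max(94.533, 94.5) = 94.533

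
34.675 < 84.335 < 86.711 True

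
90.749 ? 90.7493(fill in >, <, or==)<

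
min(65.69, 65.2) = 65.2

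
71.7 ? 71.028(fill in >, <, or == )>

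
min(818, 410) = 410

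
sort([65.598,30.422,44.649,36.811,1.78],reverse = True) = [65.598,44.649,36.811,30.422,1.78]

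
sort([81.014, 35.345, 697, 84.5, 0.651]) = [0.651, 35.345, 81.014, 84.5, 697]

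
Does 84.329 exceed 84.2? Yes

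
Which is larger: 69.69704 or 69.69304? 69.69704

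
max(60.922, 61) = 61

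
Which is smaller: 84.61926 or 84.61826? 84.61826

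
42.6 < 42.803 True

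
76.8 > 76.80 False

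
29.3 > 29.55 False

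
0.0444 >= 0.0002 True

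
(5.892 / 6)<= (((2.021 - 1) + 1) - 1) True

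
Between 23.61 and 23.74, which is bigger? 23.74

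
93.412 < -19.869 False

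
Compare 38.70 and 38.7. They are equal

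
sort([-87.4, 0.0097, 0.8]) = [-87.4, 0.0097, 0.8]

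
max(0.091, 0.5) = 0.5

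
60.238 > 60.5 False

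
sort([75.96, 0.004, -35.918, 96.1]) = [-35.918, 0.004, 75.96, 96.1]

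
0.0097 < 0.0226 True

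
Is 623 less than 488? No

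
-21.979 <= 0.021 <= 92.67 True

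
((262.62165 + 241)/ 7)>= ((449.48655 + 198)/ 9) True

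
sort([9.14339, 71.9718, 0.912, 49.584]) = [0.912, 9.14339, 49.584, 71.9718]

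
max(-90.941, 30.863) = 30.863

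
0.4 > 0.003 True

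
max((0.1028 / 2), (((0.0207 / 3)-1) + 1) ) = 0.0514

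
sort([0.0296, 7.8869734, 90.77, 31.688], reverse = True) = [90.77, 31.688, 7.8869734, 0.0296]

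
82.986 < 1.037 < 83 False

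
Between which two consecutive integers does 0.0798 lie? 0 and 1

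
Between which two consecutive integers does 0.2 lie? 0 and 1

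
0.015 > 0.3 False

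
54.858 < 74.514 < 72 False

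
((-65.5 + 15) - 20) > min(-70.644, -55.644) True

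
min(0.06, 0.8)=0.06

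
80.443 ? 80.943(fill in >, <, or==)<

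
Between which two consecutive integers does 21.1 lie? 21 and 22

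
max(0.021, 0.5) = 0.5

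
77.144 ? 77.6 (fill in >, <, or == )<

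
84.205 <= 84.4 True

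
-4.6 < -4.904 False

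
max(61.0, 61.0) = 61.0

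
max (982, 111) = 982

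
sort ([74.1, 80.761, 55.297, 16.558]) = [16.558, 55.297, 74.1, 80.761]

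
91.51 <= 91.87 True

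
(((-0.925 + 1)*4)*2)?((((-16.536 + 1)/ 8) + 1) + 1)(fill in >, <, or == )>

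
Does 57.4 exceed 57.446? No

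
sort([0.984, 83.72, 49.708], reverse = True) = [83.72, 49.708, 0.984]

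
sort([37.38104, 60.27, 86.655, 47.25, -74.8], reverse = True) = [86.655, 60.27, 47.25, 37.38104, -74.8]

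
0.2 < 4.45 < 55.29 True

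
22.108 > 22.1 True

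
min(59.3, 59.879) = 59.3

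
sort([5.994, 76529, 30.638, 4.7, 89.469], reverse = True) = [76529, 89.469, 30.638, 5.994, 4.7]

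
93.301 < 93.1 False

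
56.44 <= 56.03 False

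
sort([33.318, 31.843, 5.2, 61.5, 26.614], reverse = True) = [61.5, 33.318, 31.843, 26.614, 5.2]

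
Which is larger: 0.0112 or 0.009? 0.0112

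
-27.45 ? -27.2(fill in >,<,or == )<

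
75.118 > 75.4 False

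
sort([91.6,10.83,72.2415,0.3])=[0.3,10.83,72.2415,91.6]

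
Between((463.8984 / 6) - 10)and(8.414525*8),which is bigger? ((463.8984 / 6) - 10)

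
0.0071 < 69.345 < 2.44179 False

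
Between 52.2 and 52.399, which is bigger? 52.399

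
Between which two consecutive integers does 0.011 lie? 0 and 1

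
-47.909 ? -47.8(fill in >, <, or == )<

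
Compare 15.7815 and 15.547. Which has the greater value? 15.7815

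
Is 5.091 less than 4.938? No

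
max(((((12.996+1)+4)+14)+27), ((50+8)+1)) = 59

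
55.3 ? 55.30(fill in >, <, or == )==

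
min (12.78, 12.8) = 12.78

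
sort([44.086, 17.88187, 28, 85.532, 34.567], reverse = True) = [85.532, 44.086, 34.567, 28, 17.88187]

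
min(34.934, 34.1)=34.1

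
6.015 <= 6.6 True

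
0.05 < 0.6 True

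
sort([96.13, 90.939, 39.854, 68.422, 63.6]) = [39.854, 63.6, 68.422, 90.939, 96.13]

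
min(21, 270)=21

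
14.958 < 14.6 False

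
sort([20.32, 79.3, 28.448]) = [20.32, 28.448, 79.3]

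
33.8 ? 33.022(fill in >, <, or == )>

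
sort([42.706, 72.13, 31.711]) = [31.711, 42.706, 72.13]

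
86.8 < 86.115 False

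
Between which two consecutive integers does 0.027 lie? 0 and 1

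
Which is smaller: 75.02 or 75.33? 75.02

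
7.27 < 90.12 True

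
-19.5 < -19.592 False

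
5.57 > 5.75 False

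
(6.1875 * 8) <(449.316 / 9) True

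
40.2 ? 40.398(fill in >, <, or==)<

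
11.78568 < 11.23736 False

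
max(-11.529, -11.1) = -11.1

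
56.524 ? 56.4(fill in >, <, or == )>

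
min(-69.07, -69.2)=-69.2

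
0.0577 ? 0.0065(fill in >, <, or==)>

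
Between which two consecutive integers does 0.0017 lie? 0 and 1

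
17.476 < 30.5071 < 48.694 True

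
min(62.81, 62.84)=62.81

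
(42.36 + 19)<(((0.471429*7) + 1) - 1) False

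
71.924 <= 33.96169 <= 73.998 False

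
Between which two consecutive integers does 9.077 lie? 9 and 10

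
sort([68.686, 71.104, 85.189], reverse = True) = [85.189, 71.104, 68.686]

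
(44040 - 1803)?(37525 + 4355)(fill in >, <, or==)>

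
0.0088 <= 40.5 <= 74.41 True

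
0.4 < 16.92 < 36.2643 True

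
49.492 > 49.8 False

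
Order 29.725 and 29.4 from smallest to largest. 29.4, 29.725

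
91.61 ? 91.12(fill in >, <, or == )>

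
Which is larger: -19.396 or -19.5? -19.396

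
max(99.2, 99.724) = 99.724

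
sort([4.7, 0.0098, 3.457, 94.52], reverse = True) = [94.52, 4.7, 3.457, 0.0098]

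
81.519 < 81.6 True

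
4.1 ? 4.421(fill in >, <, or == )<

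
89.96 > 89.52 True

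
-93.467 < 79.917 True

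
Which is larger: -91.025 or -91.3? -91.025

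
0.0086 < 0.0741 True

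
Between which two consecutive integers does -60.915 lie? -61 and -60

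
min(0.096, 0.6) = 0.096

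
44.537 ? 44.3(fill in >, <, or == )>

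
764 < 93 False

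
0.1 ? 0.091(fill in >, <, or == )>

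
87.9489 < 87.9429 False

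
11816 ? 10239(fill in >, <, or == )>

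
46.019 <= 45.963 False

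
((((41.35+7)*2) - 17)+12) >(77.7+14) False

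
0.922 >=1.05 False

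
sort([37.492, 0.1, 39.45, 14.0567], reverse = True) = [39.45, 37.492, 14.0567, 0.1]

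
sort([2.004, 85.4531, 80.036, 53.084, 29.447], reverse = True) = [85.4531, 80.036, 53.084, 29.447, 2.004]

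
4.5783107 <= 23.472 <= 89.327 True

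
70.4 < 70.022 False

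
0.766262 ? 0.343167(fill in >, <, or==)>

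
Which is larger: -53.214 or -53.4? -53.214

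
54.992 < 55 True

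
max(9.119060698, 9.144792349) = 9.144792349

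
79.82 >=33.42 True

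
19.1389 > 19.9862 False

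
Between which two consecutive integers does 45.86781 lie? 45 and 46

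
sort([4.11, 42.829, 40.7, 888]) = [4.11, 40.7, 42.829, 888]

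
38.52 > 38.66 False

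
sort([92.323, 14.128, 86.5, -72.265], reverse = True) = [92.323, 86.5, 14.128, -72.265]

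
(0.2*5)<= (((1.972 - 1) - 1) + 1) False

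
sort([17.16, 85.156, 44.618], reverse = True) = [85.156, 44.618, 17.16]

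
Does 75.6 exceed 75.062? Yes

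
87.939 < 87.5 False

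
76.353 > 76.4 False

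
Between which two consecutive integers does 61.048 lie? 61 and 62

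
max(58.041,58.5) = 58.5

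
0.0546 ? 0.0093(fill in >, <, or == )>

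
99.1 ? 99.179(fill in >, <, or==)<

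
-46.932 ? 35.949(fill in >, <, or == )<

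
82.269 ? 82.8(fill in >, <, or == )<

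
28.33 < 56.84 True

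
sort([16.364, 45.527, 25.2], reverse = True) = [45.527, 25.2, 16.364]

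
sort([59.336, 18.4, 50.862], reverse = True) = [59.336, 50.862, 18.4]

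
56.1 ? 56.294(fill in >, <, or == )<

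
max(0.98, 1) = 1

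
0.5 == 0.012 False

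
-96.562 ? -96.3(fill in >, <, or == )<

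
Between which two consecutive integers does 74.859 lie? 74 and 75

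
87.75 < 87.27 False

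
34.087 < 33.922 False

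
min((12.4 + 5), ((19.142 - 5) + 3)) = 17.142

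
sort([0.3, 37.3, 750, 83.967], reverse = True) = [750, 83.967, 37.3, 0.3]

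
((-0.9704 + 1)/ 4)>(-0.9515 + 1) False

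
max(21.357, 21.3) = 21.357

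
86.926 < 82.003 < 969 False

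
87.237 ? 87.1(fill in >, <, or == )>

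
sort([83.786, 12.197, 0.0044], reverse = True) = [83.786, 12.197, 0.0044]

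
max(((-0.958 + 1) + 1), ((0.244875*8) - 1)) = 1.042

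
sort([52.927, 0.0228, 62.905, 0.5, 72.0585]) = [0.0228, 0.5, 52.927, 62.905, 72.0585]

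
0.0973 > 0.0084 True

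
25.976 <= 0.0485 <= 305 False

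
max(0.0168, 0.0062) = 0.0168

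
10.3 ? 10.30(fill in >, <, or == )==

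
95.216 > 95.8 False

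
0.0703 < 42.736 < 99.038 True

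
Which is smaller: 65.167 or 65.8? 65.167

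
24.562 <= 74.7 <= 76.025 True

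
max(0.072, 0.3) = 0.3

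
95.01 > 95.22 False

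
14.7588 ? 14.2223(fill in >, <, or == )>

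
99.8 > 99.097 True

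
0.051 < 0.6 True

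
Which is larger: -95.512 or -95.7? -95.512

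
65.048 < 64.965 False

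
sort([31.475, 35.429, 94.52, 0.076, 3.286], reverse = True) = [94.52, 35.429, 31.475, 3.286, 0.076]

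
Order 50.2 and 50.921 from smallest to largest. 50.2, 50.921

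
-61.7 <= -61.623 True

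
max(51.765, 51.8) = 51.8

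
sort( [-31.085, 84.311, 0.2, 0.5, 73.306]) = [-31.085, 0.2, 0.5, 73.306, 84.311]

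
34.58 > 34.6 False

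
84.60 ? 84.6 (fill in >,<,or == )==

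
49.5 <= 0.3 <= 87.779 False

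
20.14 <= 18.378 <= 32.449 False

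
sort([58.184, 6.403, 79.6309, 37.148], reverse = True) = [79.6309, 58.184, 37.148, 6.403]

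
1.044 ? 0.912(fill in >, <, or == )>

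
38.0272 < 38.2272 True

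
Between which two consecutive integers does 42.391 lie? 42 and 43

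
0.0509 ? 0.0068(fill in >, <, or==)>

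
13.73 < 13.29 False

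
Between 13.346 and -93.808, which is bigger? 13.346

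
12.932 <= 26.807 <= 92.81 True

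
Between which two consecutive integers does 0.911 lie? 0 and 1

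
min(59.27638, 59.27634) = 59.27634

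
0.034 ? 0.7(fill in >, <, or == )<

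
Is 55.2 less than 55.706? Yes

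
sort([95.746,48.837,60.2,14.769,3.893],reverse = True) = [95.746,60.2,48.837,14.769,3.893]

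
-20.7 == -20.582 False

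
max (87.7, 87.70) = 87.70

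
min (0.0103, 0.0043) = 0.0043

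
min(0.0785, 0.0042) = 0.0042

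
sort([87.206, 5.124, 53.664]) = [5.124, 53.664, 87.206]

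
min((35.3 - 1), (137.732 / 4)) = 34.3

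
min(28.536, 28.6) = 28.536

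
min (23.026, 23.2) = 23.026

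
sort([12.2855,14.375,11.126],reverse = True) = [14.375,12.2855,11.126]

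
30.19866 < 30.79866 True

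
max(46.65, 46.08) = 46.65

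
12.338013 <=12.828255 True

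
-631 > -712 True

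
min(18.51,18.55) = 18.51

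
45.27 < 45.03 False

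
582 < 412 False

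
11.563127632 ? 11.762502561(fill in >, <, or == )<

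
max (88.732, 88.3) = 88.732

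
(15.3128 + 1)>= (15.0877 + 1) True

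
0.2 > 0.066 True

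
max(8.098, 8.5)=8.5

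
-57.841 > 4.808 False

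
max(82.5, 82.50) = 82.50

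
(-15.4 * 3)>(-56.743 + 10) True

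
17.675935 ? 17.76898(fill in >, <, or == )<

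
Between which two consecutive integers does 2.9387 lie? 2 and 3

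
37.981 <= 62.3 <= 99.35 True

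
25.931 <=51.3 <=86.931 True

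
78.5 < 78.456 False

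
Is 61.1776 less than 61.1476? No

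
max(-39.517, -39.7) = -39.517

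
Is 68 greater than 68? No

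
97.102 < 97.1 False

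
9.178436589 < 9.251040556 True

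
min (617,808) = 617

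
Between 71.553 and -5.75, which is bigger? 71.553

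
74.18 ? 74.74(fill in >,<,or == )<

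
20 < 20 False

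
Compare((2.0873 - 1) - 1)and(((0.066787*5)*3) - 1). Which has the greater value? ((2.0873 - 1) - 1)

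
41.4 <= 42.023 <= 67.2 True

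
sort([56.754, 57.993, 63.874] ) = [56.754, 57.993, 63.874]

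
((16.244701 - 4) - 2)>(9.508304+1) False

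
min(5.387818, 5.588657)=5.387818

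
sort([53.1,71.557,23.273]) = [23.273,53.1,71.557]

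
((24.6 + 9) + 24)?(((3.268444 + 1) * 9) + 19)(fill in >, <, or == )>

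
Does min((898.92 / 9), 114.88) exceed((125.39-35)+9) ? Yes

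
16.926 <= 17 True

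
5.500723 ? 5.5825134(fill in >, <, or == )<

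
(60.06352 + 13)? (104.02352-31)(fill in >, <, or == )>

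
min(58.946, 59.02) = 58.946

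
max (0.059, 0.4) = 0.4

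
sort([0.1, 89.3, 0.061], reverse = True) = [89.3, 0.1, 0.061]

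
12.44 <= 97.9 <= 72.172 False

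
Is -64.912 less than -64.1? Yes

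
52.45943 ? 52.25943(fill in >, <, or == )>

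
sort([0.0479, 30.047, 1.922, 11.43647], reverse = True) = [30.047, 11.43647, 1.922, 0.0479]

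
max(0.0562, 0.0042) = 0.0562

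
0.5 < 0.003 False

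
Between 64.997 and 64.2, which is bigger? 64.997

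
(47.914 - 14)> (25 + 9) False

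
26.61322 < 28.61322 True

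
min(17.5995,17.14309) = 17.14309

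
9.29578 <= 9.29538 False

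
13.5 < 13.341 False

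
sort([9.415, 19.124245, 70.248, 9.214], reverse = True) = [70.248, 19.124245, 9.415, 9.214]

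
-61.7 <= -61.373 True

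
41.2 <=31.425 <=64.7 False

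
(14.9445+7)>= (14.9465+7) False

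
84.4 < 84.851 True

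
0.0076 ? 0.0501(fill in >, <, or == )<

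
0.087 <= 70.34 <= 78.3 True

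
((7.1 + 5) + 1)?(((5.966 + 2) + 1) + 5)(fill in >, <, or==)<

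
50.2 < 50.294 True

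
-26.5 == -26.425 False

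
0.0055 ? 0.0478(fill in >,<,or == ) <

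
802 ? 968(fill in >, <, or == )<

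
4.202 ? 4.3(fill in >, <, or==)<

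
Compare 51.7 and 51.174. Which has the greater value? 51.7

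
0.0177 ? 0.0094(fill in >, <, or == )>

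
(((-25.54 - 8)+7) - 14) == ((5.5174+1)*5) False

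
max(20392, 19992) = 20392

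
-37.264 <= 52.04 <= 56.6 True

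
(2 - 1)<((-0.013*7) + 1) False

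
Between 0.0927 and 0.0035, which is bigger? 0.0927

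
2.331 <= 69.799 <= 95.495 True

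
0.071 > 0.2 False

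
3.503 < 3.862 True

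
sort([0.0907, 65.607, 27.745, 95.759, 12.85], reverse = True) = [95.759, 65.607, 27.745, 12.85, 0.0907]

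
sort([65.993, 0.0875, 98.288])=[0.0875, 65.993, 98.288]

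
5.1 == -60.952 False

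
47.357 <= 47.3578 True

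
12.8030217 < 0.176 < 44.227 False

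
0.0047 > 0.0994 False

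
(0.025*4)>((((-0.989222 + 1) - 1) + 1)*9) True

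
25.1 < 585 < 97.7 False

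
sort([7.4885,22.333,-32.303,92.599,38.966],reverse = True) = [92.599,38.966,22.333,7.4885,-32.303]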